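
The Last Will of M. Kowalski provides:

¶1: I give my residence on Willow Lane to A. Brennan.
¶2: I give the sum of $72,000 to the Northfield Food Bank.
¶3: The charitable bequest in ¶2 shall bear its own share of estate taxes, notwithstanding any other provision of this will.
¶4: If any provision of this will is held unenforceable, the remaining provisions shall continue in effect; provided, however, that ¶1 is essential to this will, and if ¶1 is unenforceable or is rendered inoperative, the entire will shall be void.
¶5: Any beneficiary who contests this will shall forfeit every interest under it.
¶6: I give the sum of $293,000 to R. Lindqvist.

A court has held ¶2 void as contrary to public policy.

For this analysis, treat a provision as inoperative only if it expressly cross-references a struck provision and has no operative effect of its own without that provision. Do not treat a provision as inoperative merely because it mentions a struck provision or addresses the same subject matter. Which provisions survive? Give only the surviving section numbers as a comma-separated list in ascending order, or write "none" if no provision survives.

¶2 is struck. ¶3 has no operative effect of its own apart from ¶2 and is therefore inoperative. ¶4 makes ¶1 an essential term, but ¶1 is unaffected, so the severability proviso in ¶4 preserves the remaining provisions. The provisions still in force are ¶1, ¶4, ¶5, and ¶6.

1, 4, 5, 6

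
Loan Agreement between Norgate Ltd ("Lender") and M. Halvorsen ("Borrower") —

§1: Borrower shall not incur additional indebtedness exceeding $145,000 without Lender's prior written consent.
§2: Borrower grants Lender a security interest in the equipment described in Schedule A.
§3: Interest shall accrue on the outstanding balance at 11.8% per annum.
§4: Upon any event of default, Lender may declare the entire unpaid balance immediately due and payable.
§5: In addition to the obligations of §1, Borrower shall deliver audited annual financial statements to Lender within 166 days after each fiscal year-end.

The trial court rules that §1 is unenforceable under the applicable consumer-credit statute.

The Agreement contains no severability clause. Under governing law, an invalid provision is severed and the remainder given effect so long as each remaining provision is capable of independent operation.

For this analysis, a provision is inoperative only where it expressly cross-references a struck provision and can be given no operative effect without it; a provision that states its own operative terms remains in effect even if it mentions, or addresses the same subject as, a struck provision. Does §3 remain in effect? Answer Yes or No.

§1 is struck. Although §5 refers to §1, its operative terms do not depend on §1, so it remains in effect. No other provision's operative terms depend on §1. Under the stated default rule, only provisions that cannot operate independently fall away; the rest are enforced. That leaves §2, §3, §4, and §5 in effect. §3 is among the surviving provisions, so the answer is yes.

Yes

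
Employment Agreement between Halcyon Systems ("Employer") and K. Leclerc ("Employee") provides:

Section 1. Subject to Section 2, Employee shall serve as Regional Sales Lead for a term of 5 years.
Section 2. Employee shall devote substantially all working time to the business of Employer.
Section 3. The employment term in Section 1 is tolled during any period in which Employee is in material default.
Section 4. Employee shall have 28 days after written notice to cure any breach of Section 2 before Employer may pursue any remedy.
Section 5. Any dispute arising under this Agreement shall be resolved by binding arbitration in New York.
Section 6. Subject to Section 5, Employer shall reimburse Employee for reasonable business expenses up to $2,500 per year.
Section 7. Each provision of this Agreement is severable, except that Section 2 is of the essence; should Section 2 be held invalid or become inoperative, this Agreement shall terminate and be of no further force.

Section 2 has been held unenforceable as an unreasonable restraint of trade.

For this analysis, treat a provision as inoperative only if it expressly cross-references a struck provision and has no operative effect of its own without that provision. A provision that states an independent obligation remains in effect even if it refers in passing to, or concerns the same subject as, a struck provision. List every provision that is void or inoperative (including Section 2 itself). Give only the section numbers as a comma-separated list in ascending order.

1, 2, 3, 4, 5, 6, 7

Section 2 is struck. Section 4 operates only by reference to Section 2, so it falls with Section 2. Section 7 makes Section 2 an essential term, and Section 2 is the provision held invalid; under Section 7, the entire Agreement is therefore void. No provision of the Agreement survives.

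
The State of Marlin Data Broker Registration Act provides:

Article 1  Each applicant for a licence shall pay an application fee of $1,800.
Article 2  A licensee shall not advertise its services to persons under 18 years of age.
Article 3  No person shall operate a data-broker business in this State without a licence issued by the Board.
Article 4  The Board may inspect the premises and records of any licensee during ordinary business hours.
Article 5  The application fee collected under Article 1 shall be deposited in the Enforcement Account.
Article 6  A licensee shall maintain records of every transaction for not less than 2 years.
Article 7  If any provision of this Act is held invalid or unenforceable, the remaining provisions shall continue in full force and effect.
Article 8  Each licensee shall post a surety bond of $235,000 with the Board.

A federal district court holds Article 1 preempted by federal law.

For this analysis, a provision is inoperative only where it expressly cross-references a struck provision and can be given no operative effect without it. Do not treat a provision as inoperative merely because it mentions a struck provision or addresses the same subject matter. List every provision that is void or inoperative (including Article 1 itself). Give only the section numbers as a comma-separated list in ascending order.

Article 1 is struck. The whole of Article 5 is the disposition of the application fee, defined by reference to Article 1, so Article 5 cannot stand once Article 1 is removed. Under the severability clause in Article 7, the remaining provisions continue in force. Article 2, Article 3, Article 4, Article 6, Article 7, and Article 8 remain in effect.

1, 5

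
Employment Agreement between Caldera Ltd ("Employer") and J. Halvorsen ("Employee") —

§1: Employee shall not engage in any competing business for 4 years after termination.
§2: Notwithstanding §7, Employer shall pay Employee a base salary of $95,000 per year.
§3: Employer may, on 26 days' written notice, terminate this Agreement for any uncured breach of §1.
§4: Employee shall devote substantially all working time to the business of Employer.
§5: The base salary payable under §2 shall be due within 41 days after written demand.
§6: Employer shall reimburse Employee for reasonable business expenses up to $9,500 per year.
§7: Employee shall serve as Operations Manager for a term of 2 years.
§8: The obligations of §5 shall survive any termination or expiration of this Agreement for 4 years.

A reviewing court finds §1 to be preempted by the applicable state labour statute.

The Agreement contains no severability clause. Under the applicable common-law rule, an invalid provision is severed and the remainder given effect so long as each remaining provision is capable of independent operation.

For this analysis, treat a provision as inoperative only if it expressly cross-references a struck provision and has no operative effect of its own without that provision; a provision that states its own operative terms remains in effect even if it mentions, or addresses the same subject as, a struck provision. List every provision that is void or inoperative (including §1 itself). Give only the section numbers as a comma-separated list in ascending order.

§1 is struck. The only function of §3 is the termination right for breach of §1, so it cannot stand once §1 is removed. With no severability clause, the stated default rule severs what cannot stand and enforces each remaining provision that can operate on its own. §2, §4, §5, §6, §7, and §8 remain in effect.

1, 3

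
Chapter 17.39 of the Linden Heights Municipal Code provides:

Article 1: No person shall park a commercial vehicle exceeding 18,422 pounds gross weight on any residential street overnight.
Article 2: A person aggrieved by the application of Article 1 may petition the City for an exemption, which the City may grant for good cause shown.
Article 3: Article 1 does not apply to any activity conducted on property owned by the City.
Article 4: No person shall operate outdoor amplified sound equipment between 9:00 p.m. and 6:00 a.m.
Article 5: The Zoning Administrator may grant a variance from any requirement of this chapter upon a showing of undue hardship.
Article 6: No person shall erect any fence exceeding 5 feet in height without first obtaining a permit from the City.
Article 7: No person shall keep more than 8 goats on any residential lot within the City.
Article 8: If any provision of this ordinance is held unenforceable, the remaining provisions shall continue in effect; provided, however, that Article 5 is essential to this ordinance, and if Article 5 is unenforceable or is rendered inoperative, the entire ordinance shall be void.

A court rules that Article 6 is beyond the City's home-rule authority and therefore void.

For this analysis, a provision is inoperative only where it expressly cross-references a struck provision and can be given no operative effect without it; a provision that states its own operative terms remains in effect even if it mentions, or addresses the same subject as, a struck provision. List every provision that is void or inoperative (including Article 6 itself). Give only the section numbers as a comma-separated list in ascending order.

Article 6 is struck. Nothing else in the ordinance is defined by reference to Article 6. Article 8 makes Article 5 an essential term, but Article 5 is unaffected, so the severability proviso in Article 8 preserves the remaining provisions. Article 1, Article 2, Article 3, Article 4, Article 5, Article 7, and Article 8 remain in effect.

6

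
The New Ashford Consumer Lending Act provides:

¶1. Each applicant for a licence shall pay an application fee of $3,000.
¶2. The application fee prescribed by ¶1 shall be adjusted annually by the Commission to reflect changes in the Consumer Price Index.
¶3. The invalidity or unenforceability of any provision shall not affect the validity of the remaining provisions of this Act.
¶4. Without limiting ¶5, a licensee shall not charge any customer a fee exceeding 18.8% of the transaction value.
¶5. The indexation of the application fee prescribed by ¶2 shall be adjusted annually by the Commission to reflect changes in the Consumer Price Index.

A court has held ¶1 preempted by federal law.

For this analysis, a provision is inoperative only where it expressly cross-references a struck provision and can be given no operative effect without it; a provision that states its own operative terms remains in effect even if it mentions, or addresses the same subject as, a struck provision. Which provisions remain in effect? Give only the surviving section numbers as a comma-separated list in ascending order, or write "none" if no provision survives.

3, 4

¶1 is struck. ¶2 does nothing except set the indexation of the application fee by reference to ¶1; with ¶1 gone it has no independent effect and is inoperative. ¶5 operates only by reference to ¶2, so it falls with ¶2. ¶4 mentions ¶5 but its own obligation stands independently of ¶5, so ¶4 is not affected. ¶3 is a severability clause and preserves every provision that can still be given independent effect. ¶3 and ¶4 remain in effect.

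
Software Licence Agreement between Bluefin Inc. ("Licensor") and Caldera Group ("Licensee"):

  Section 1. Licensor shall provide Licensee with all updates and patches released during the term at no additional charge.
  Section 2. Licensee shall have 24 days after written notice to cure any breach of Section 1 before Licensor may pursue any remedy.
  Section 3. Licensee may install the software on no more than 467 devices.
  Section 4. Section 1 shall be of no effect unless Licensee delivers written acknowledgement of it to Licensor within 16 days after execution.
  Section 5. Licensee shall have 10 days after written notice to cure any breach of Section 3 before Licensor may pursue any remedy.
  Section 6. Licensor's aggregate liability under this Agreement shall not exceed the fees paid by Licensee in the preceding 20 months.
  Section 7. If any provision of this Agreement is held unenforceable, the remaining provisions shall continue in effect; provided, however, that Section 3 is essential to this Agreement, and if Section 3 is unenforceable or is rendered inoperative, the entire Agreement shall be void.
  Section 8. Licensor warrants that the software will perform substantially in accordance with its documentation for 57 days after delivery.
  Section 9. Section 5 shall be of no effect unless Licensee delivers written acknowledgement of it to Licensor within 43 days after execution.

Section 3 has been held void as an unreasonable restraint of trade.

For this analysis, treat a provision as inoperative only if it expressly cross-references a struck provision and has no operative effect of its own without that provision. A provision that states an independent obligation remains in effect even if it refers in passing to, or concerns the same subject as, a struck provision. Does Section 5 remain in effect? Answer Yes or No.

No

Section 3 is struck. The only function of Section 5 is the cure period for breach of Section 3, so it cannot stand once Section 3 is removed. The only function of Section 9 is the acknowledgement condition for Section 5, so it cannot stand once Section 5 is removed. Section 7 makes Section 3 an essential term, and Section 3 is the provision held invalid; under Section 7, the entire Agreement is therefore void. No provision of the Agreement survives. Section 5 is among the inoperative provisions, so the answer is no.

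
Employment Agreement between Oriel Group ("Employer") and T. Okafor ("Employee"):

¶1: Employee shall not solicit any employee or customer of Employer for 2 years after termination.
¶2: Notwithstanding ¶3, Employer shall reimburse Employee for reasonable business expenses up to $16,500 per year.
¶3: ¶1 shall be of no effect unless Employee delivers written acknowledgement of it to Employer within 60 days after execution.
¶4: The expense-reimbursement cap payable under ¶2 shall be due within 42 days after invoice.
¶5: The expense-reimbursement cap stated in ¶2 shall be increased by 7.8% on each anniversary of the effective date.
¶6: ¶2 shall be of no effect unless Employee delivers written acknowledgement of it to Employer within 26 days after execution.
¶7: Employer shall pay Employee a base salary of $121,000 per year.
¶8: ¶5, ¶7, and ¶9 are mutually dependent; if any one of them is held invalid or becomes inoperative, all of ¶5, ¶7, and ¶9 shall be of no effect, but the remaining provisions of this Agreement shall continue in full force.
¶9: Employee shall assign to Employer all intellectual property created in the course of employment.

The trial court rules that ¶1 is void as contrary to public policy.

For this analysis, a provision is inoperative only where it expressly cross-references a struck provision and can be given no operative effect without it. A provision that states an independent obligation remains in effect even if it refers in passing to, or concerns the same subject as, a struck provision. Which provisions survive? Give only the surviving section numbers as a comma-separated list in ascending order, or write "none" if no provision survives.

¶1 is struck. ¶3 operates only by reference to ¶1, so it falls with ¶1. ¶2 mentions ¶3 but its own obligation stands independently of ¶3, so ¶2 is not affected. ¶8 ties ¶5, ¶7, and ¶9 together, but none of those is affected here; the remaining provisions continue in force under ¶8. ¶2, ¶4, ¶5, ¶6, ¶7, ¶8, and ¶9 remain in effect.

2, 4, 5, 6, 7, 8, 9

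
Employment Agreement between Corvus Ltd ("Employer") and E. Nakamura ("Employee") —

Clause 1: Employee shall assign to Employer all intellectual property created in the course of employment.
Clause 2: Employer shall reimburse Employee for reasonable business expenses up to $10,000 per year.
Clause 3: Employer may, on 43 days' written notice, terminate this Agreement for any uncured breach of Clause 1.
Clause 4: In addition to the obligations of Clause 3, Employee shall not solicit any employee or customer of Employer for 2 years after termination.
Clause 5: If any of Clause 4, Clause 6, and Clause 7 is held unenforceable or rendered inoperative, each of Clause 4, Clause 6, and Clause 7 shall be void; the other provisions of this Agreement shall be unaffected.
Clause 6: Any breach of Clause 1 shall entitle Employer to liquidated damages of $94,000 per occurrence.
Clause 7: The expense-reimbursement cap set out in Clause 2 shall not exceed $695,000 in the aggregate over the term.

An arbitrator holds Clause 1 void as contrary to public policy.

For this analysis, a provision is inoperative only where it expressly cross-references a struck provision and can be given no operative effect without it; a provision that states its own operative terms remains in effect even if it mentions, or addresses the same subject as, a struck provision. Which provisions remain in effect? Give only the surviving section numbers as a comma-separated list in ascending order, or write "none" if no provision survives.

Clause 1 is struck. Clause 3 operates only by reference to Clause 1, so it falls with Clause 1. Clause 6 operates only by reference to Clause 1, so it falls with Clause 1. Clause 5 declares Clause 4, Clause 6, and Clause 7 mutually dependent; since one of them has fallen, all of them are of no effect. That brings down Clause 4 and Clause 7 as well. The remainder continues in force under Clause 5. That leaves Clause 2 and Clause 5 in effect.

2, 5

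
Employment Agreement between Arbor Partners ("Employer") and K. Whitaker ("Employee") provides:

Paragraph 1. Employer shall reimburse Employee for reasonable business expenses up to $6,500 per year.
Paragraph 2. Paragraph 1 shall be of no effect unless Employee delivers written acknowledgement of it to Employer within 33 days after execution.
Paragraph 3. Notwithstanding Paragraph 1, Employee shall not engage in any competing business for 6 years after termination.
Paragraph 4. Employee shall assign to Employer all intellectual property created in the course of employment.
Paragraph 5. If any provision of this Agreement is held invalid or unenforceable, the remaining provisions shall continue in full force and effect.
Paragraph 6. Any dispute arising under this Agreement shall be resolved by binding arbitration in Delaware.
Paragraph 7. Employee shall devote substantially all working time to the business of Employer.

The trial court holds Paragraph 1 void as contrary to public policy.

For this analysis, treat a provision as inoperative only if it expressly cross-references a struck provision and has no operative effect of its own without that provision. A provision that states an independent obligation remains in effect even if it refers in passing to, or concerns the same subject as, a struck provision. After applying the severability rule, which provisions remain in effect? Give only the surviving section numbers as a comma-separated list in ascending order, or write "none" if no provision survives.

Paragraph 1 is struck. The only function of Paragraph 2 is the acknowledgement condition for Paragraph 1, so it cannot stand once Paragraph 1 is removed. Paragraph 3 mentions Paragraph 1 but its own obligation stands independently of Paragraph 1, so Paragraph 3 is not affected. Paragraph 5 is a severability clause and preserves every provision that can still be given independent effect. That leaves Paragraph 3, Paragraph 4, Paragraph 5, Paragraph 6, and Paragraph 7 in effect.

3, 4, 5, 6, 7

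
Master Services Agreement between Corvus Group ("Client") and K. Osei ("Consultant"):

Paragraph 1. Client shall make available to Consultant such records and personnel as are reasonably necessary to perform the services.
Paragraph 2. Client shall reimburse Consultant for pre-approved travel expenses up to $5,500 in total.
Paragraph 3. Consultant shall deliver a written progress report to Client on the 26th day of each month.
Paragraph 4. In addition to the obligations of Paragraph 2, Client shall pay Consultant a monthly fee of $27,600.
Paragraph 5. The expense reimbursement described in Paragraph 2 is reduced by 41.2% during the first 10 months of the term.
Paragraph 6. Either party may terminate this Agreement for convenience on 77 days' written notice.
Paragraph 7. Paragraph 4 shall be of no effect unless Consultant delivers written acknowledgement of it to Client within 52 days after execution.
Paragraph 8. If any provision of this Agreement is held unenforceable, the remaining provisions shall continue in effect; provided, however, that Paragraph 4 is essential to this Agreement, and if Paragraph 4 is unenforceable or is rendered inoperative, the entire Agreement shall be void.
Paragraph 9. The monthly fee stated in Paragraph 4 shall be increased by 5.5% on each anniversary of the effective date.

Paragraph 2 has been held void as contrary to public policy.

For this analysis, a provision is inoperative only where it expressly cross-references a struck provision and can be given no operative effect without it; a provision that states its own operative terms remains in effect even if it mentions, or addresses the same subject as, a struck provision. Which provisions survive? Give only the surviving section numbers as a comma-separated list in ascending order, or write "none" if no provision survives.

1, 3, 4, 6, 7, 8, 9

Paragraph 2 is struck. The whole of Paragraph 5 is the introductory reduction to the expense reimbursement, defined by reference to Paragraph 2, so Paragraph 5 cannot stand once Paragraph 2 is removed. Although Paragraph 4 refers to Paragraph 2, its operative terms do not depend on Paragraph 2, so it remains in effect. Paragraph 8 makes Paragraph 4 an essential term, but Paragraph 4 is unaffected, so the severability proviso in Paragraph 8 preserves the remaining provisions. Paragraph 1, Paragraph 3, Paragraph 4, Paragraph 6, Paragraph 7, Paragraph 8, and Paragraph 9 remain in effect.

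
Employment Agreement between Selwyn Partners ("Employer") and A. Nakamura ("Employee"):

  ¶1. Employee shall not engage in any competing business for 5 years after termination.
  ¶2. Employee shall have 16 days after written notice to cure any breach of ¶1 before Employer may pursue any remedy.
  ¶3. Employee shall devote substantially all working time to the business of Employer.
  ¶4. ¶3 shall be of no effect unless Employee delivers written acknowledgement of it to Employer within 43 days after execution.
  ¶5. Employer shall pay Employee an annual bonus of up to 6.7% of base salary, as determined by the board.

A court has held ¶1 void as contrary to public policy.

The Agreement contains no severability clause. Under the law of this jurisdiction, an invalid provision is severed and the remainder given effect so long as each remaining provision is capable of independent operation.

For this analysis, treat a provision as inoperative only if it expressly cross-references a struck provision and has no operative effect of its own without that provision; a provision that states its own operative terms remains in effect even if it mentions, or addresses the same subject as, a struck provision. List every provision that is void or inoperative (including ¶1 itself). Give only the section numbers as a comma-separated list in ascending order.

1, 2

¶1 is struck. ¶2 has no operative effect of its own apart from ¶1 and is therefore inoperative. With no severability clause, the stated default rule severs what cannot stand and enforces each remaining provision that can operate on its own. ¶3, ¶4, and ¶5 remain in effect.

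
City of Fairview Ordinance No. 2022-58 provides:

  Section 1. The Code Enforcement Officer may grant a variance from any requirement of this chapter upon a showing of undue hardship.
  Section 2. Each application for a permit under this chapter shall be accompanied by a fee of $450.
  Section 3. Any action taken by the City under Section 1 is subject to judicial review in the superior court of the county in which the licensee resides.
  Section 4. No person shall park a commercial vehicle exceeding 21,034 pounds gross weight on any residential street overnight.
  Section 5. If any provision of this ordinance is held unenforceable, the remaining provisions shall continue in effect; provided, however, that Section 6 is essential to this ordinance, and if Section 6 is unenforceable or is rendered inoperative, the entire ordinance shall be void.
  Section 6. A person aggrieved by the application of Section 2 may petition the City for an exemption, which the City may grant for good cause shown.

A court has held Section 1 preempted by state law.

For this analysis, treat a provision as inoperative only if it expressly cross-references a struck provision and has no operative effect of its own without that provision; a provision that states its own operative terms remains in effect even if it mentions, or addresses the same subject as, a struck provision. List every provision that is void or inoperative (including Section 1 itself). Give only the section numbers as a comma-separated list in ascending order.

Section 1 is struck. The only function of Section 3 is the judicial-review right for Section 1, so it cannot stand once Section 1 is removed. Section 5 makes Section 6 an essential term, but Section 6 is unaffected, so the severability proviso in Section 5 preserves the remaining provisions. The provisions still in force are Section 2, Section 4, Section 5, and Section 6.

1, 3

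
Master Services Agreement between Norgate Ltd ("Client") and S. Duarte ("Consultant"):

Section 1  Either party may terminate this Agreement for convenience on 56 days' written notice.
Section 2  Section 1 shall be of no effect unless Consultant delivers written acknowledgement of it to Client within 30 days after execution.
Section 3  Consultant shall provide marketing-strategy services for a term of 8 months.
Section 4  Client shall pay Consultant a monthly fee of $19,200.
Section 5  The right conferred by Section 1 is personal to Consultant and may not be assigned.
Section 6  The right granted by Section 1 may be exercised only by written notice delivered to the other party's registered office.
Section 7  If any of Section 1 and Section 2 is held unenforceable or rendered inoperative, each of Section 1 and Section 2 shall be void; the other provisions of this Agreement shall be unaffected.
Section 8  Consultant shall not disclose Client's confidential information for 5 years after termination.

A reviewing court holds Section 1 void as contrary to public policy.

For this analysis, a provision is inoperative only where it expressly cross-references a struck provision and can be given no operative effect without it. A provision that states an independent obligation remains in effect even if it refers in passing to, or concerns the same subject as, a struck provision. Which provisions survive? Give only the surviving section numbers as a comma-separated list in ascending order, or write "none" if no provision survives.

3, 4, 7, 8

Section 1 is struck. The only function of Section 2 is the acknowledgement condition for Section 1, so it cannot stand once Section 1 is removed. Section 5 has no operative effect of its own apart from Section 1 and is therefore inoperative. Section 6 merely fixes the notice requirement for Section 1; with Section 1 gone it has nothing to operate on and falls away. Section 7 declares Section 1 and Section 2 mutually dependent; since one of them has fallen, all of them are of no effect. The remainder continues in force under Section 7. Section 3, Section 4, Section 7, and Section 8 remain in effect.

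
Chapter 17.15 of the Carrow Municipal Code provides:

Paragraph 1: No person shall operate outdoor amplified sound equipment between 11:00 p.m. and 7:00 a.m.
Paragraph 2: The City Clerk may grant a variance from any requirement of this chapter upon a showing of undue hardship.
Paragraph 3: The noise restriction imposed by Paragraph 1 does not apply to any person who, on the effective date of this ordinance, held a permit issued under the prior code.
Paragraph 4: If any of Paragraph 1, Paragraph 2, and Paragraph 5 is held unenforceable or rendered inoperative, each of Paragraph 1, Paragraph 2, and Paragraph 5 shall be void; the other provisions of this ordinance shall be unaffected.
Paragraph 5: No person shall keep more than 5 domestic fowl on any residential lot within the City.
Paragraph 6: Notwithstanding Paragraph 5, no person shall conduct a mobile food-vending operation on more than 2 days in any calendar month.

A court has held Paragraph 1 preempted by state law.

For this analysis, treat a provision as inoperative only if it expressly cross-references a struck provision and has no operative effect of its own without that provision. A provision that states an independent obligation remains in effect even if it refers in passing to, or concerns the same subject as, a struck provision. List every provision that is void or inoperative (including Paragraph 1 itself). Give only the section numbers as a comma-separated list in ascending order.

1, 2, 3, 5

Paragraph 1 is struck. Paragraph 3 merely fixes the grandfather exemption from Paragraph 1; with Paragraph 1 gone it has nothing to operate on and falls away. Although Paragraph 6 refers to Paragraph 5, its operative terms do not depend on Paragraph 5, so it remains in effect. Paragraph 4 declares Paragraph 1, Paragraph 2, and Paragraph 5 mutually dependent; since one of them has fallen, all of them are of no effect. That brings down Paragraph 2 and Paragraph 5 as well. The remainder continues in force under Paragraph 4. That leaves Paragraph 4 and Paragraph 6 in effect.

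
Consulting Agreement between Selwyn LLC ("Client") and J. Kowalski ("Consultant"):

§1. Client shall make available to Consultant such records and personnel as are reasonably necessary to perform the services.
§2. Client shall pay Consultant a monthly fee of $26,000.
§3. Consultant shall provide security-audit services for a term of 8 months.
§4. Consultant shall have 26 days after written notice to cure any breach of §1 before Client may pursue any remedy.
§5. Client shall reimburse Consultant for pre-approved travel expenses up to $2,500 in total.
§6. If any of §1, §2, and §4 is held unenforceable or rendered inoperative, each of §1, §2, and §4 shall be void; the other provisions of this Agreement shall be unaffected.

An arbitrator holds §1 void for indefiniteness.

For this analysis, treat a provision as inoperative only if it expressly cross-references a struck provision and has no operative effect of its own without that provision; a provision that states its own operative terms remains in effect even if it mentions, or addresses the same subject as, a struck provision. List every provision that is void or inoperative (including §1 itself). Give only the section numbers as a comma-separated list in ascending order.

§1 is struck. §4 has no operative effect of its own apart from §1 and is therefore inoperative. §6 declares §1, §2, and §4 mutually dependent; since one of them has fallen, all of them are of no effect. That brings down §2 as well. The remainder continues in force under §6. That leaves §3, §5, and §6 in effect.

1, 2, 4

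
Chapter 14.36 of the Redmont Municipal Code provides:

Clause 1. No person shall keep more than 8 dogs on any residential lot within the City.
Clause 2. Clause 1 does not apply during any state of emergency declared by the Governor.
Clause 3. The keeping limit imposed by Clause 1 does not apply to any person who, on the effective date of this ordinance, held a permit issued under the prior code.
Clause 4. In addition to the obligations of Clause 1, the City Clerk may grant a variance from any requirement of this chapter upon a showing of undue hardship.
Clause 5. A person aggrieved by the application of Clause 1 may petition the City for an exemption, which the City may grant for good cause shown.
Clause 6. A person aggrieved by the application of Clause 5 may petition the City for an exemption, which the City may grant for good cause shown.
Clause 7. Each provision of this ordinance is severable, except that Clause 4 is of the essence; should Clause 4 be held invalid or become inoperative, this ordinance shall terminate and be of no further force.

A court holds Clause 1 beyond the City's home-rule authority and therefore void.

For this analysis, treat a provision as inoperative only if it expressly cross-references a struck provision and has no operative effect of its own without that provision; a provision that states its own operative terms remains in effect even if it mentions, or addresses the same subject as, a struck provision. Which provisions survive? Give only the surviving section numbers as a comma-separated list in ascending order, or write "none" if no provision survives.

4, 7

Clause 1 is struck. Clause 2 merely fixes the emergency suspension of Clause 1; with Clause 1 gone it has nothing to operate on and falls away. The only function of Clause 3 is the grandfather exemption from Clause 1, so it cannot stand once Clause 1 is removed. Clause 5 merely fixes the exemption procedure for Clause 1; with Clause 1 gone it has nothing to operate on and falls away. Clause 6 merely fixes the exemption procedure for Clause 5; with Clause 5 gone it has nothing to operate on and falls away. Clause 4 mentions Clause 1 but its own obligation stands independently of Clause 1, so Clause 4 is not affected. Clause 7 makes Clause 4 an essential term, but Clause 4 is unaffected, so the severability proviso in Clause 7 preserves the remaining provisions. That leaves Clause 4 and Clause 7 in effect.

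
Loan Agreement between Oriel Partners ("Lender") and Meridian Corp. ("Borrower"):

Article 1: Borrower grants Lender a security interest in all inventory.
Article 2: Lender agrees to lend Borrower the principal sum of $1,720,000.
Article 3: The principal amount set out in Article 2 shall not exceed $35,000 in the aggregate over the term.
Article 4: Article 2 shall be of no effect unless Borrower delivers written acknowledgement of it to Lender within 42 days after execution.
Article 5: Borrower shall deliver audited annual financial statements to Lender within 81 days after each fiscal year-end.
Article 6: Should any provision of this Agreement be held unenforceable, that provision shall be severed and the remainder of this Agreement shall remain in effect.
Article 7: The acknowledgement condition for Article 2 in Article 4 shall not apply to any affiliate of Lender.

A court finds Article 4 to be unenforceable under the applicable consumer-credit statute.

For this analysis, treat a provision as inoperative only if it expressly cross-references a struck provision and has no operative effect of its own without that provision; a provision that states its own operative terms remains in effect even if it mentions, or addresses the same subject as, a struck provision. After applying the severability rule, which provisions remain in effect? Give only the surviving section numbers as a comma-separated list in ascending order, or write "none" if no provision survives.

Article 4 is struck. The whole of Article 7 is the carve-out from the acknowledgement condition for Article 2, defined by reference to Article 4, so Article 7 cannot stand once Article 4 is removed. Article 6 is a severability clause and preserves every provision that can still be given independent effect. That leaves Article 1, Article 2, Article 3, Article 5, and Article 6 in effect.

1, 2, 3, 5, 6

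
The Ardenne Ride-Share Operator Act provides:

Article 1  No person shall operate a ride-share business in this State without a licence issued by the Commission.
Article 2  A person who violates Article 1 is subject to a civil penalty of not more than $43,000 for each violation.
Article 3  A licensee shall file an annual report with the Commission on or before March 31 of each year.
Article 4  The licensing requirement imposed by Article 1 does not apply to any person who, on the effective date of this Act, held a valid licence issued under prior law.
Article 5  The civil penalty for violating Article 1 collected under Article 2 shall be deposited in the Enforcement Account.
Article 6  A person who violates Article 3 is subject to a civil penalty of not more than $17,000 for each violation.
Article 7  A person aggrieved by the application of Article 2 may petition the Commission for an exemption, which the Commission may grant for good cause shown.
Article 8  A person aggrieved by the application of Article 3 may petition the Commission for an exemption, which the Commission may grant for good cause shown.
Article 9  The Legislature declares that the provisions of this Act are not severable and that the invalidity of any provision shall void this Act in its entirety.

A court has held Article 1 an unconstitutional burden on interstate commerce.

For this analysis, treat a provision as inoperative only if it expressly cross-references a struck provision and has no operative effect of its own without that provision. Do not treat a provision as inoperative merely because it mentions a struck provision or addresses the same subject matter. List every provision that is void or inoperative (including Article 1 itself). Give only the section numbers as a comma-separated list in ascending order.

1, 2, 3, 4, 5, 6, 7, 8, 9

Article 1 is struck. The only function of Article 2 is the civil penalty for violating Article 1, so it cannot stand once Article 1 is removed. Article 4 has no operative effect of its own apart from Article 1 and is therefore inoperative. Article 5 does nothing except set the disposition of the civil penalty for violating Article 1 by reference to Article 2; with Article 2 gone it has no independent effect and is inoperative. Article 7 has no operative effect of its own apart from Article 2 and is therefore inoperative. Article 9 provides that the Act is not severable, so the invalidity of any one provision voids the entire Act. No provision of the Act survives.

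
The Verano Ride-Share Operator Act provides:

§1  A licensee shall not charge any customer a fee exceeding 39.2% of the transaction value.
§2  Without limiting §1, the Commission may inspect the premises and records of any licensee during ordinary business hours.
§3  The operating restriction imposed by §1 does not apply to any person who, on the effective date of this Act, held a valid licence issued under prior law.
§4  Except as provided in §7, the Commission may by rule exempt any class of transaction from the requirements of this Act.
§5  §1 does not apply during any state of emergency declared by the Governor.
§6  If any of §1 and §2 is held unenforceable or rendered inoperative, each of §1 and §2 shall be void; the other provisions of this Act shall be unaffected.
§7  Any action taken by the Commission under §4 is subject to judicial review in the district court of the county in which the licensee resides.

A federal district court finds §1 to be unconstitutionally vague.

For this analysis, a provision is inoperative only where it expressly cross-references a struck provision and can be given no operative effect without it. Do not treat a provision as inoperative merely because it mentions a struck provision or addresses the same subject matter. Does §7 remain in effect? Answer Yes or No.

Yes

§1 is struck. §3 operates only by reference to §1, so it falls with §1. §5 merely fixes the emergency suspension of §1; with §1 gone it has nothing to operate on and falls away. §6 declares §1 and §2 mutually dependent; since one of them has fallen, all of them are of no effect. That brings down §2 as well. The remainder continues in force under §6. That leaves §4, §6, and §7 in effect. §7 is among the surviving provisions, so the answer is yes.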